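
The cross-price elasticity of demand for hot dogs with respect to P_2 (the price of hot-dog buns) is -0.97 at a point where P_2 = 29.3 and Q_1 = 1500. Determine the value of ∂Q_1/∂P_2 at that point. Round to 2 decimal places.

-49.66

ε = (∂Q_1/∂P_2)·(P_2/Q_1) ⇒ ∂Q_1/∂P_2 = ε·Q_1/P_2 = -0.97 × 1500/29.3 ≈ -49.66.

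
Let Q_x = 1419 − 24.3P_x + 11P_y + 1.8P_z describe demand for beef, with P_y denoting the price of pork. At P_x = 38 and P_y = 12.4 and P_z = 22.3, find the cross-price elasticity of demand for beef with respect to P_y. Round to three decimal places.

At P_x = 38 and P_y = 12.4 and P_z = 22.3: Q_x = 672.14.
∂Q_x/∂P_y = 11.
ε = (∂Q_x/∂P_y)(P_y/Q_x) = 11 × (12.4/672.14) ≈ 0.203.
Since ε > 0, beef and pork are substitutes.

0.203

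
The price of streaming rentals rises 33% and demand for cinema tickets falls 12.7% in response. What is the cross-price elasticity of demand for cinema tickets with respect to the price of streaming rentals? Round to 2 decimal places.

-0.38

ε = (%ΔQ of cinema tickets) / (%ΔP of streaming rentals) = (-12.7%) / (33%) ≈ -0.38.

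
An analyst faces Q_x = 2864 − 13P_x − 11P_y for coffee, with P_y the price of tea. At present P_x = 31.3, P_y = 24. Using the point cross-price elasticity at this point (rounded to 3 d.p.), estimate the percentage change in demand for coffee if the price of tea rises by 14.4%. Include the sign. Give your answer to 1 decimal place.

-1.7%

At P_x = 31.3, P_y = 24: Q_x = 2193.1.
∂Q_x/∂P_y = -11.
ε = (∂Q_x/∂P_y)(P_y/Q_x) = -11.0000 × 24/2193.1 ≈ -0.120.
%ΔQ_x ≈ ε × %ΔP_y = -0.120 × (14.4%) = -1.7%.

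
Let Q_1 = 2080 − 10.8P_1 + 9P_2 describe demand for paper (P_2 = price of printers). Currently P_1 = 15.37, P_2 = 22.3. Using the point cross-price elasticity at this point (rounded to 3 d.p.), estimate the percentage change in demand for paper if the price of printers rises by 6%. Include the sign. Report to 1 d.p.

0.6%

At P_1 = 15.37, P_2 = 22.3: Q_1 = 2114.704.
∂Q_1/∂P_2 = 9.
ε = (∂Q_1/∂P_2)(P_2/Q_1) = 9.0000 × 22.3/2114.704 ≈ 0.095.
%ΔQ_1 ≈ ε × %ΔP_2 = 0.095 × (6%) = 0.6%.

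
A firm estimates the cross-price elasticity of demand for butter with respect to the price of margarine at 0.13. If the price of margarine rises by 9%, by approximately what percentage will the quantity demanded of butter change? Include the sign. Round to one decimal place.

1.2%

%ΔQ ≈ ε × %ΔP of margarine = 0.13 × (9%) = 1.2%.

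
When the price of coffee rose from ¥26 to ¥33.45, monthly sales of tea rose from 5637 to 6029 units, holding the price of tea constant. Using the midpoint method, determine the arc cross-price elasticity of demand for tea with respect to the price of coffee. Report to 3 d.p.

0.268

ΔQ_A = 6029 − 5637 = 392; ΔP_B = 33.45 − 26 = 7.45.
Midpoints: Q̄_A = 5833.0, P̄_B = 29.73.
ε = (ΔQ_A/Q̄_A)/(ΔP_B/P̄_B) = (392/5833.0)/(7.45/29.73) ≈ 0.268.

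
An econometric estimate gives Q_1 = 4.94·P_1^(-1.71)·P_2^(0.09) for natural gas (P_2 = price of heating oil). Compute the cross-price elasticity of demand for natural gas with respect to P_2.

In a log-linear (constant-elasticity) demand function, the coefficient on the exponent of P_2 is the cross-price elasticity.
ε = 0.09. Positive, so natural gas and heating oil are substitutes.

0.09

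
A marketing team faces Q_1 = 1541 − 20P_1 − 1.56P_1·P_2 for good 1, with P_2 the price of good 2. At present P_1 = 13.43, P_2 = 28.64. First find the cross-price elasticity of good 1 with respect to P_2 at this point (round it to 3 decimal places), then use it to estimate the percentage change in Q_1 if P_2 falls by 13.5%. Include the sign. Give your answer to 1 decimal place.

12.0%

At P_1 = 13.43, P_2 = 28.64: Q_1 = 672.369.
∂Q_1/∂P_2 = -1.56P_1 = -20.9508.
ε = (∂Q_1/∂P_2)(P_2/Q_1) = -20.9508 × 28.64/672.369 ≈ -0.892.
%ΔQ_1 ≈ ε × %ΔP_2 = -0.892 × (-13.5%) = 12.0%.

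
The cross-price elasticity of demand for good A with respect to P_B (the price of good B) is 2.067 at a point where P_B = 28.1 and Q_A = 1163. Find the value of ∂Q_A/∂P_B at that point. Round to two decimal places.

ε = (∂Q_A/∂P_B)·(P_B/Q_A) ⇒ ∂Q_A/∂P_B = ε·Q_A/P_B = 2.067 × 1163/28.1 ≈ 85.55.

85.55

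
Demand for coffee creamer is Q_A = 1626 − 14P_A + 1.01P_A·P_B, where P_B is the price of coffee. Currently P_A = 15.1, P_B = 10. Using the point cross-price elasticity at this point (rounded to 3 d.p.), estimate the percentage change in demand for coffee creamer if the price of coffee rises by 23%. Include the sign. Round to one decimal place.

2.2%

At P_A = 15.1, P_B = 10: Q_A = 1567.11.
∂Q_A/∂P_B = 1.01P_A = 15.2510.
ε = (∂Q_A/∂P_B)(P_B/Q_A) = 15.2510 × 10/1567.11 ≈ 0.097.
%ΔQ_A ≈ ε × %ΔP_B = 0.097 × (23%) = 2.2%.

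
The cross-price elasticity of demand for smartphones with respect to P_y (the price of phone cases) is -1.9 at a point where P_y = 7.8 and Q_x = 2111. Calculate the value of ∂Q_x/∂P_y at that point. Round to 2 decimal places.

-514.22

ε = (∂Q_x/∂P_y)·(P_y/Q_x) ⇒ ∂Q_x/∂P_y = ε·Q_x/P_y = -1.9 × 2111/7.8 ≈ -514.22.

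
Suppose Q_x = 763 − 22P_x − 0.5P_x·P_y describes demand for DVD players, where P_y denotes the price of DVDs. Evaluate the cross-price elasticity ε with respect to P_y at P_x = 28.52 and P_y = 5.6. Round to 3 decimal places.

-1.434

At P_x = 28.52 and P_y = 5.6: Q_x = 55.704.
∂Q_x/∂P_y = -0.5P_x = -0.5(28.52) = -14.2600.
ε = (∂Q_x/∂P_y)(P_y/Q_x) = -14.2600 × (5.6/55.704) ≈ -1.434.
ε < 0: complements.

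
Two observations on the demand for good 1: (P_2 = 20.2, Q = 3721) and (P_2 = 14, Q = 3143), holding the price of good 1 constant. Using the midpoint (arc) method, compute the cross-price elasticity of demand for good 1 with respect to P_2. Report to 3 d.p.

ΔQ_1 = 3143 − 3721 = -578; ΔP_2 = 14 − 20.2 = -6.2.
Midpoints: Q̄_1 = 3432.0, P̄_2 = 17.10.
ε = (ΔQ_1/Q̄_1)/(ΔP_2/P̄_2) = (-578/3432.0)/(-6.2/17.10) ≈ 0.464.
ε > 0: good 1 and good 2 are substitutes.

0.464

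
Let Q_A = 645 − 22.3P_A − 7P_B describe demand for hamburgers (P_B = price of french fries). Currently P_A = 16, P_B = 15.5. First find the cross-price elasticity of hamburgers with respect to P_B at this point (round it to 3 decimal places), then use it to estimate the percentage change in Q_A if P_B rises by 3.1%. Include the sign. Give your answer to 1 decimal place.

-1.9%

At P_A = 16, P_B = 15.5: Q_A = 179.7.
∂Q_A/∂P_B = -7.
ε = (∂Q_A/∂P_B)(P_B/Q_A) = -7.0000 × 15.5/179.7 ≈ -0.604.
%ΔQ_A ≈ ε × %ΔP_B = -0.604 × (3.1%) = -1.9%.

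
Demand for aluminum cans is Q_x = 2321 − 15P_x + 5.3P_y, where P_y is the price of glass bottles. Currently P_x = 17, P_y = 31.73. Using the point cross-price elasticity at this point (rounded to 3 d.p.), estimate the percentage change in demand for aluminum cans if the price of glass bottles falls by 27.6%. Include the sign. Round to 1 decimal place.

-2.1%

At P_x = 17, P_y = 31.73: Q_x = 2234.169.
∂Q_x/∂P_y = 5.3.
ε = (∂Q_x/∂P_y)(P_y/Q_x) = 5.3000 × 31.73/2234.169 ≈ 0.075.
%ΔQ_x ≈ ε × %ΔP_y = 0.075 × (-27.6%) = -2.1%.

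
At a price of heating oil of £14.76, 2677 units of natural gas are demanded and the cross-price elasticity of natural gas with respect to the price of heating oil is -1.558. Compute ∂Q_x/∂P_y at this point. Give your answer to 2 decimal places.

ε = (∂Q_x/∂P_y)·(P_y/Q_x) ⇒ ∂Q_x/∂P_y = ε·Q_x/P_y = -1.558 × 2677/14.76 ≈ -282.57.

-282.57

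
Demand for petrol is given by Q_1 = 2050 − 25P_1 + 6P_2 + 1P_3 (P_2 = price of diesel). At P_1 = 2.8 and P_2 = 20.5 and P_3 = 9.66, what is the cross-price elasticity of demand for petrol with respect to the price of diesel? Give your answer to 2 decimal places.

0.06

At P_1 = 2.8 and P_2 = 20.5 and P_3 = 9.66: Q_1 = 2112.66.
∂Q_1/∂P_2 = 6.
ε = (∂Q_1/∂P_2)(P_2/Q_1) = 6 × (20.5/2112.66) ≈ 0.06.
Since ε > 0, petrol and diesel are substitutes.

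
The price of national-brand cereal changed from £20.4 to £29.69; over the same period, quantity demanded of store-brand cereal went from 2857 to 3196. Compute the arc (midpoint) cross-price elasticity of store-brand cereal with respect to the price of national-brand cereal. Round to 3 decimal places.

0.302

ΔQ_A = 3196 − 2857 = 339; ΔP_B = 29.69 − 20.4 = 9.29.
Midpoints: Q̄_A = 3026.5, P̄_B = 25.05.
ε = (ΔQ_A/Q̄_A)/(ΔP_B/P̄_B) = (339/3026.5)/(9.29/25.05) ≈ 0.302.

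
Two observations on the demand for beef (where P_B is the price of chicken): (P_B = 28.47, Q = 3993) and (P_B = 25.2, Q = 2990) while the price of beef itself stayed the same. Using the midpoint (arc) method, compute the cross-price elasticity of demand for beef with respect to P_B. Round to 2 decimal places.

ΔQ_A = 2990 − 3993 = -1003; ΔP_B = 25.2 − 28.47 = -3.27.
Midpoints: Q̄_A = 3491.5, P̄_B = 26.84.
ε = (ΔQ_A/Q̄_A)/(ΔP_B/P̄_B) = (-1003/3491.5)/(-3.27/26.84) ≈ 2.36.

2.36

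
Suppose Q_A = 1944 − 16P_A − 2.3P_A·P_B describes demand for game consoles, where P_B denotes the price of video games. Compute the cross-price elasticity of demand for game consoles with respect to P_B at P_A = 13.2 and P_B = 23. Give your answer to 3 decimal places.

At P_A = 13.2 and P_B = 23: Q_A = 1034.52.
∂Q_A/∂P_B = -2.3P_A = -2.3(13.2) = -30.3600.
ε = (∂Q_A/∂P_B)(P_B/Q_A) = -30.3600 × (23/1034.52) ≈ -0.675.

-0.675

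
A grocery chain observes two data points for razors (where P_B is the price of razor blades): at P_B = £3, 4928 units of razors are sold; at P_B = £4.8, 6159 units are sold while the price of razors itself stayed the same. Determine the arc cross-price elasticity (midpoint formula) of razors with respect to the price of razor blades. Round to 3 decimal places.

ΔQ_A = 6159 − 4928 = 1231; ΔP_B = 4.8 − 3 = 1.8.
Midpoints: Q̄_A = 5543.5, P̄_B = 3.90.
ε = (ΔQ_A/Q̄_A)/(ΔP_B/P̄_B) = (1231/5543.5)/(1.8/3.90) ≈ 0.481.

0.481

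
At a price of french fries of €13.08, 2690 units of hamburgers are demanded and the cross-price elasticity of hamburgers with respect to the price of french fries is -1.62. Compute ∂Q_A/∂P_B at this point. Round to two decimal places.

-333.17

ε = (∂Q_A/∂P_B)·(P_B/Q_A) ⇒ ∂Q_A/∂P_B = ε·Q_A/P_B = -1.62 × 2690/13.08 ≈ -333.17.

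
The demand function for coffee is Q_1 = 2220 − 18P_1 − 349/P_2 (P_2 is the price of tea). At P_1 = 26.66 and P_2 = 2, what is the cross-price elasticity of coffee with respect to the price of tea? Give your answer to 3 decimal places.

At P_1 = 26.66 and P_2 = 2: Q_1 = 1565.62.
∂Q_1/∂P_2 = 349/P_2² = 87.2500.
ε = (∂Q_1/∂P_2)(P_2/Q_1) = 87.2500 × (2/1565.62) ≈ 0.111.

0.111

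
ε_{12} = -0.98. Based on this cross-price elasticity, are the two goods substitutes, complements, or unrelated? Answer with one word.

complements

ε = -0.98 < 0, so a higher price of good 2 lowers demand for good 1: complements.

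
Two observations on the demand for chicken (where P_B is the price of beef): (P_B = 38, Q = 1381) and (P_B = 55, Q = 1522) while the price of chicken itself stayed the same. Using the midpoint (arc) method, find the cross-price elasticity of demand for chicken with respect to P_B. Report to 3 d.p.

ΔQ_A = 1522 − 1381 = 141; ΔP_B = 55 − 38 = 17.
Midpoints: Q̄_A = 1451.5, P̄_B = 46.50.
ε = (ΔQ_A/Q̄_A)/(ΔP_B/P̄_B) = (141/1451.5)/(17/46.50) ≈ 0.266.

0.266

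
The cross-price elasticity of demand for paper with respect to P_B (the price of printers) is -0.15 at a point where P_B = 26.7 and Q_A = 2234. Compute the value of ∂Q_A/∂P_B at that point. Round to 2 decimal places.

ε = (∂Q_A/∂P_B)·(P_B/Q_A) ⇒ ∂Q_A/∂P_B = ε·Q_A/P_B = -0.15 × 2234/26.7 ≈ -12.55.

-12.55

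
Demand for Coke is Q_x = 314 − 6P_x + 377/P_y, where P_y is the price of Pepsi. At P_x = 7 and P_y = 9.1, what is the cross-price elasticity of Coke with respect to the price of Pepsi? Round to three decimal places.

At P_x = 7 and P_y = 9.1: Q_x = 313.429.
∂Q_x/∂P_y = −377/P_y² = -4.5526.
ε = (∂Q_x/∂P_y)(P_y/Q_x) = -4.5526 × (9.1/313.429) ≈ -0.132.
ε < 0: complements.

-0.132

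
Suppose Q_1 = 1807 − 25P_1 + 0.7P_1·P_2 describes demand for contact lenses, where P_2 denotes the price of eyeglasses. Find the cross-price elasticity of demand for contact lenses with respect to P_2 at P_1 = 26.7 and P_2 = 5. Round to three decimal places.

0.076

At P_1 = 26.7 and P_2 = 5: Q_1 = 1232.95.
∂Q_1/∂P_2 = 0.7P_1 = 0.7(26.7) = 18.6900.
ε = (∂Q_1/∂P_2)(P_2/Q_1) = 18.6900 × (5/1232.95) ≈ 0.076.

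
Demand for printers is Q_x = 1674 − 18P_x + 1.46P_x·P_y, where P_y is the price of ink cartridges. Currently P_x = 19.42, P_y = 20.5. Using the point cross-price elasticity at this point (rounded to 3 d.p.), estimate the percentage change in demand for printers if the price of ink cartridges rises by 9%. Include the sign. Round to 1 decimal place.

2.7%

At P_x = 19.42, P_y = 20.5: Q_x = 1905.681.
∂Q_x/∂P_y = 1.46P_x = 28.3532.
ε = (∂Q_x/∂P_y)(P_y/Q_x) = 28.3532 × 20.5/1905.681 ≈ 0.305.
%ΔQ_x ≈ ε × %ΔP_y = 0.305 × (9%) = 2.7%.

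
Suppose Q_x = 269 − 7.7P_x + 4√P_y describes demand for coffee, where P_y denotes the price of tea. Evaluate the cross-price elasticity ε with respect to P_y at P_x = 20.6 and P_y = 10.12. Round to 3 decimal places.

0.052

At P_x = 20.6 and P_y = 10.12: Q_x = 123.105.
∂Q_x/∂P_y = 4/(2√P_y) = 4/(2√10.12) = 0.6287.
ε = (∂Q_x/∂P_y)(P_y/Q_x) = 0.6287 × (10.12/123.105) ≈ 0.052.
ε > 0: substitutes.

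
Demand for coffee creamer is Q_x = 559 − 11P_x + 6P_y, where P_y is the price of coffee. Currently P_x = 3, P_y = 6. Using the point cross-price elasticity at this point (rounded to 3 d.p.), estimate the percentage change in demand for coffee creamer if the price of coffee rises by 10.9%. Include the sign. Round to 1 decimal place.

0.7%

At P_x = 3, P_y = 6: Q_x = 562.
∂Q_x/∂P_y = 6.
ε = (∂Q_x/∂P_y)(P_y/Q_x) = 6.0000 × 6/562 ≈ 0.064.
%ΔQ_x ≈ ε × %ΔP_y = 0.064 × (10.9%) = 0.7%.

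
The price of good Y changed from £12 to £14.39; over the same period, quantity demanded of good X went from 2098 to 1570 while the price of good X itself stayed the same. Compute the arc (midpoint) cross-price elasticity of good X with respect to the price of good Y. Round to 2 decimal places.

ΔQ_X = 1570 − 2098 = -528; ΔP_Y = 14.39 − 12 = 2.39.
Midpoints: Q̄_X = 1834.0, P̄_Y = 13.20.
ε = (ΔQ_X/Q̄_X)/(ΔP_Y/P̄_Y) = (-528/1834.0)/(2.39/13.20) ≈ -1.59.
ε < 0: good X and good Y are complements.

-1.59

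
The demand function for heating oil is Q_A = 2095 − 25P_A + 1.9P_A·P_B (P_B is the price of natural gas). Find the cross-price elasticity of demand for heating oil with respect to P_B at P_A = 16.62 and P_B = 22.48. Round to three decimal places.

0.297

At P_A = 16.62 and P_B = 22.48: Q_A = 2389.373.
∂Q_A/∂P_B = 1.9P_A = 1.9(16.62) = 31.5780.
ε = (∂Q_A/∂P_B)(P_B/Q_A) = 31.5780 × (22.48/2389.373) ≈ 0.297.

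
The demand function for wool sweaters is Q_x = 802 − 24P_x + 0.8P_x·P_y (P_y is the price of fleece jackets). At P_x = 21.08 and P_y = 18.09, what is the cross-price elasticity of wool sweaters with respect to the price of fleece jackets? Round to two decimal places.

0.51

At P_x = 21.08 and P_y = 18.09: Q_x = 601.150.
∂Q_x/∂P_y = 0.8P_x = 0.8(21.08) = 16.8640.
ε = (∂Q_x/∂P_y)(P_y/Q_x) = 16.8640 × (18.09/601.150) ≈ 0.51.
ε > 0: substitutes.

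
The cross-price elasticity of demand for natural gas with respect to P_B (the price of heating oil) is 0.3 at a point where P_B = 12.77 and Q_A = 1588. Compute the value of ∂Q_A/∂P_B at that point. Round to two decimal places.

ε = (∂Q_A/∂P_B)·(P_B/Q_A) ⇒ ∂Q_A/∂P_B = ε·Q_A/P_B = 0.3 × 1588/12.77 ≈ 37.31.

37.31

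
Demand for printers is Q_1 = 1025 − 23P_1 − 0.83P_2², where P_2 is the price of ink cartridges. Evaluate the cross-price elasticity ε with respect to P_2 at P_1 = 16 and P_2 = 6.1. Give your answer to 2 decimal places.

At P_1 = 16 and P_2 = 6.1: Q_1 = 626.116.
∂Q_1/∂P_2 = -1.66P_2 = -1.66(6.1) = -10.1260.
ε = (∂Q_1/∂P_2)(P_2/Q_1) = -10.1260 × (6.1/626.116) ≈ -0.10.

-0.10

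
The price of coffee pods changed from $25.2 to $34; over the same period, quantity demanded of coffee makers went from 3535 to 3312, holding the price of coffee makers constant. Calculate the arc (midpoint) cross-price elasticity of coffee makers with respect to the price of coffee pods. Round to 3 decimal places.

ΔQ_A = 3312 − 3535 = -223; ΔP_B = 34 − 25.2 = 8.8.
Midpoints: Q̄_A = 3423.5, P̄_B = 29.60.
ε = (ΔQ_A/Q̄_A)/(ΔP_B/P̄_B) = (-223/3423.5)/(8.8/29.60) ≈ -0.219.
ε < 0: coffee makers and coffee pods are complements.

-0.219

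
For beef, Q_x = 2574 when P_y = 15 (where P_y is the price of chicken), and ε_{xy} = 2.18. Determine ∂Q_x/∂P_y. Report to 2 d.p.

ε = (∂Q_x/∂P_y)·(P_y/Q_x) ⇒ ∂Q_x/∂P_y = ε·Q_x/P_y = 2.18 × 2574/15 ≈ 374.09.

374.09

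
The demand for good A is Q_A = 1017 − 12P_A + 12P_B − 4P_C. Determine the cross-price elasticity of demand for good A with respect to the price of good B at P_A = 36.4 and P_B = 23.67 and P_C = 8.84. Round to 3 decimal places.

0.343

At P_A = 36.4 and P_B = 23.67 and P_C = 8.84: Q_A = 828.88.
∂Q_A/∂P_B = 12.
ε = (∂Q_A/∂P_B)(P_B/Q_A) = 12 × (23.67/828.88) ≈ 0.343.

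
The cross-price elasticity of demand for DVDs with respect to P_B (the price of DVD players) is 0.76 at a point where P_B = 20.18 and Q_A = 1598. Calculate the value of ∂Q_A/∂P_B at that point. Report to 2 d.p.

ε = (∂Q_A/∂P_B)·(P_B/Q_A) ⇒ ∂Q_A/∂P_B = ε·Q_A/P_B = 0.76 × 1598/20.18 ≈ 60.18.

60.18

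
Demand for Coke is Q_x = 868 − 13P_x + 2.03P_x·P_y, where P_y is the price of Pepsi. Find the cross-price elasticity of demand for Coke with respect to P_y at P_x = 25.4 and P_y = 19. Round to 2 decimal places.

At P_x = 25.4 and P_y = 19: Q_x = 1517.478.
∂Q_x/∂P_y = 2.03P_x = 2.03(25.4) = 51.5620.
ε = (∂Q_x/∂P_y)(P_y/Q_x) = 51.5620 × (19/1517.478) ≈ 0.65.

0.65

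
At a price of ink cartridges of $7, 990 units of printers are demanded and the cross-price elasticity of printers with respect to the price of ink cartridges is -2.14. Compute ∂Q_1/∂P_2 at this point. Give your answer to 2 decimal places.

ε = (∂Q_1/∂P_2)·(P_2/Q_1) ⇒ ∂Q_1/∂P_2 = ε·Q_1/P_2 = -2.14 × 990/7 ≈ -302.66.

-302.66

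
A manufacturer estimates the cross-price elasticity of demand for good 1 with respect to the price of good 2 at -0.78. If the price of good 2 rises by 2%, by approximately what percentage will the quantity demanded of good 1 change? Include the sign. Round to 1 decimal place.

%ΔQ ≈ ε × %ΔP of good 2 = -0.78 × (2%) = -1.6%.
Demand for good 1 falls by about 1.6%.

-1.6%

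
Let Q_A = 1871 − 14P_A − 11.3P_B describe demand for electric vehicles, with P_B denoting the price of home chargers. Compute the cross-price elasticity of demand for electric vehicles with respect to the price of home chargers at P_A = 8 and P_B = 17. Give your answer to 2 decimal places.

-0.12

At P_A = 8 and P_B = 17: Q_A = 1566.9.
∂Q_A/∂P_B = -11.3.
ε = (∂Q_A/∂P_B)(P_B/Q_A) = -11.3 × (17/1566.9) ≈ -0.12.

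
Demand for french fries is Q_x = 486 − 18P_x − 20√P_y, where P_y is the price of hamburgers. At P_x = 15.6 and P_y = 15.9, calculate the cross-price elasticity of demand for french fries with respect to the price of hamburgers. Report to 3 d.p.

At P_x = 15.6 and P_y = 15.9: Q_x = 125.450.
∂Q_x/∂P_y = -20/(2√P_y) = -20/(2√15.9) = -2.5078.
ε = (∂Q_x/∂P_y)(P_y/Q_x) = -2.5078 × (15.9/125.450) ≈ -0.318.
ε < 0: complements.

-0.318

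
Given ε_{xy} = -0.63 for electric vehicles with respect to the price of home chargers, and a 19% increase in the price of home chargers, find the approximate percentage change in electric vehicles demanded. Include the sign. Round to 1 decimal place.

%ΔQ ≈ ε × %ΔP of home chargers = -0.63 × (19%) = -12.0%.
Demand for electric vehicles falls by about 12.0%.

-12.0%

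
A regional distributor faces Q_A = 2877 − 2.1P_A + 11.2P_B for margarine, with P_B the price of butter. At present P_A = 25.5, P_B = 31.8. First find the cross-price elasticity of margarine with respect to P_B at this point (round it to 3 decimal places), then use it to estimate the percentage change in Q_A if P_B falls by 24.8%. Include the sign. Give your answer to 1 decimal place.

-2.8%

At P_A = 25.5, P_B = 31.8: Q_A = 3179.61.
∂Q_A/∂P_B = 11.2.
ε = (∂Q_A/∂P_B)(P_B/Q_A) = 11.2000 × 31.8/3179.61 ≈ 0.112.
%ΔQ_A ≈ ε × %ΔP_B = 0.112 × (-24.8%) = -2.8%.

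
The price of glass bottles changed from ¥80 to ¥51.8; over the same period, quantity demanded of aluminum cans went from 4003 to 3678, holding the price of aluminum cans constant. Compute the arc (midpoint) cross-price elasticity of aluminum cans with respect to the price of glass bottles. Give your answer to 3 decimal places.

ΔQ_A = 3678 − 4003 = -325; ΔP_B = 51.8 − 80 = -28.2.
Midpoints: Q̄_A = 3840.5, P̄_B = 65.90.
ε = (ΔQ_A/Q̄_A)/(ΔP_B/P̄_B) = (-325/3840.5)/(-28.2/65.90) ≈ 0.198.

0.198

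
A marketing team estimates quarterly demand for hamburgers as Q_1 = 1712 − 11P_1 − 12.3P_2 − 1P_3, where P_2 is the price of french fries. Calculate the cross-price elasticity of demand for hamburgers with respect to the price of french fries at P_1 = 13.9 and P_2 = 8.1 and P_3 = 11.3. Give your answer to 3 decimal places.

-0.069

At P_1 = 13.9 and P_2 = 8.1 and P_3 = 11.3: Q_1 = 1448.17.
∂Q_1/∂P_2 = -12.3.
ε = (∂Q_1/∂P_2)(P_2/Q_1) = -12.3 × (8.1/1448.17) ≈ -0.069.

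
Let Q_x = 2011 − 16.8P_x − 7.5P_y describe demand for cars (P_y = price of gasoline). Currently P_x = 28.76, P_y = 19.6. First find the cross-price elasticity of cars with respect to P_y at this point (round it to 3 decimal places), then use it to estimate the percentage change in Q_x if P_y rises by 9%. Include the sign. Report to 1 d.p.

-1.0%

At P_x = 28.76, P_y = 19.6: Q_x = 1380.832.
∂Q_x/∂P_y = -7.5.
ε = (∂Q_x/∂P_y)(P_y/Q_x) = -7.5000 × 19.6/1380.832 ≈ -0.106.
%ΔQ_x ≈ ε × %ΔP_y = -0.106 × (9%) = -1.0%.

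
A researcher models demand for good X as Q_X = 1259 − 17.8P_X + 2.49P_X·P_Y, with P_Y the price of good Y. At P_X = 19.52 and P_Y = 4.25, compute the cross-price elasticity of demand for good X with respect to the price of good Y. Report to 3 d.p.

0.185

At P_X = 19.52 and P_Y = 4.25: Q_X = 1118.114.
∂Q_X/∂P_Y = 2.49P_X = 2.49(19.52) = 48.6048.
ε = (∂Q_X/∂P_Y)(P_Y/Q_X) = 48.6048 × (4.25/1118.114) ≈ 0.185.
ε > 0: substitutes.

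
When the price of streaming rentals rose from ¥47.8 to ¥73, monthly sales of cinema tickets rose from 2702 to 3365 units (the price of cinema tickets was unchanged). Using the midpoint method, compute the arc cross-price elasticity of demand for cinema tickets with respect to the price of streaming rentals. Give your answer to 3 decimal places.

ΔQ_A = 3365 − 2702 = 663; ΔP_B = 73 − 47.8 = 25.2.
Midpoints: Q̄_A = 3033.5, P̄_B = 60.40.
ε = (ΔQ_A/Q̄_A)/(ΔP_B/P̄_B) = (663/3033.5)/(25.2/60.40) ≈ 0.524.
ε > 0: cinema tickets and streaming rentals are substitutes.

0.524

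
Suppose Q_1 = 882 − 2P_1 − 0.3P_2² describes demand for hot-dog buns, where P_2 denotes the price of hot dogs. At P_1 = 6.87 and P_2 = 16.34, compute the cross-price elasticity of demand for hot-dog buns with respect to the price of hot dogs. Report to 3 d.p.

At P_1 = 6.87 and P_2 = 16.34: Q_1 = 788.161.
∂Q_1/∂P_2 = -0.6P_2 = -0.6(16.34) = -9.8040.
ε = (∂Q_1/∂P_2)(P_2/Q_1) = -9.8040 × (16.34/788.161) ≈ -0.203.

-0.203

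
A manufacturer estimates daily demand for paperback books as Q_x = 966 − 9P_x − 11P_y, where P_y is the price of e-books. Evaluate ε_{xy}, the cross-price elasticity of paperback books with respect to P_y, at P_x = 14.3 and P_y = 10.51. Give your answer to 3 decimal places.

At P_x = 14.3 and P_y = 10.51: Q_x = 721.69.
∂Q_x/∂P_y = -11.
ε = (∂Q_x/∂P_y)(P_y/Q_x) = -11 × (10.51/721.69) ≈ -0.160.

-0.160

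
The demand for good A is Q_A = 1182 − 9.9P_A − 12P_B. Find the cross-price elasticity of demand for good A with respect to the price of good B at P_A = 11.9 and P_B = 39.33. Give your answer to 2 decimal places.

-0.80

At P_A = 11.9 and P_B = 39.33: Q_A = 592.23.
∂Q_A/∂P_B = -12.
ε = (∂Q_A/∂P_B)(P_B/Q_A) = -12 × (39.33/592.23) ≈ -0.80.
Since ε < 0, good A and good B are complements.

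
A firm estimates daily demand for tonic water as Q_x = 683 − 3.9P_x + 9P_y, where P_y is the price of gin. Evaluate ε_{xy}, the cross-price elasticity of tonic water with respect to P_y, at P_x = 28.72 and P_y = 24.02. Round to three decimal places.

0.275

At P_x = 28.72 and P_y = 24.02: Q_x = 787.172.
∂Q_x/∂P_y = 9.
ε = (∂Q_x/∂P_y)(P_y/Q_x) = 9 × (24.02/787.172) ≈ 0.275.
Since ε > 0, tonic water and gin are substitutes.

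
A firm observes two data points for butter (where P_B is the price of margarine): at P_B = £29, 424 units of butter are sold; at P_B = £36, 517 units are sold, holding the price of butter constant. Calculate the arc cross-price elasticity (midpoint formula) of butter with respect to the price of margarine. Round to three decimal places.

ΔQ_A = 517 − 424 = 93; ΔP_B = 36 − 29 = 7.
Midpoints: Q̄_A = 470.5, P̄_B = 32.50.
ε = (ΔQ_A/Q̄_A)/(ΔP_B/P̄_B) = (93/470.5)/(7/32.50) ≈ 0.918.
ε > 0: butter and margarine are substitutes.

0.918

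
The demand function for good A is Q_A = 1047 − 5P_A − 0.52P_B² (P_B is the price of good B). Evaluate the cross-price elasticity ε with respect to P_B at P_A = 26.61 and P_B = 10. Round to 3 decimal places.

-0.121

At P_A = 26.61 and P_B = 10: Q_A = 861.95.
∂Q_A/∂P_B = -1.04P_B = -1.04(10) = -10.4000.
ε = (∂Q_A/∂P_B)(P_B/Q_A) = -10.4000 × (10/861.95) ≈ -0.121.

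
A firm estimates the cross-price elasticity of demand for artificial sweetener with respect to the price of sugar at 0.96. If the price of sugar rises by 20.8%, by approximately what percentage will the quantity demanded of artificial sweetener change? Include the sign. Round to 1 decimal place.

%ΔQ ≈ ε × %ΔP of sugar = 0.96 × (20.8%) = 20.0%.
Demand for artificial sweetener rises by about 20.0%.

20.0%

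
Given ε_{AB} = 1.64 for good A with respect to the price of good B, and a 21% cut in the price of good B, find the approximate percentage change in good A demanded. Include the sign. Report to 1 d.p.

%ΔQ ≈ ε × %ΔP of good B = 1.64 × (-21%) = -34.4%.

-34.4%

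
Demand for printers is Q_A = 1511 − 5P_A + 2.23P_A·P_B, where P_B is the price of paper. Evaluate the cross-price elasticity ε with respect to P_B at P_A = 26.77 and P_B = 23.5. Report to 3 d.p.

At P_A = 26.77 and P_B = 23.5: Q_A = 2780.032.
∂Q_A/∂P_B = 2.23P_A = 2.23(26.77) = 59.6971.
ε = (∂Q_A/∂P_B)(P_B/Q_A) = 59.6971 × (23.5/2780.032) ≈ 0.505.
ε > 0: substitutes.

0.505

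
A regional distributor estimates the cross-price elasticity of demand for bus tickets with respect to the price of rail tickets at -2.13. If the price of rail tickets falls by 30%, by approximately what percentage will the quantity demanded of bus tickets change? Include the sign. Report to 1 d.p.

%ΔQ ≈ ε × %ΔP of rail tickets = -2.13 × (-30%) = 63.9%.
Demand for bus tickets rises by about 63.9%.

63.9%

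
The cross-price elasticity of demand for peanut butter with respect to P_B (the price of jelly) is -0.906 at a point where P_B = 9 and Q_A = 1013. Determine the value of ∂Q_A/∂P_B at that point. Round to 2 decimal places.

ε = (∂Q_A/∂P_B)·(P_B/Q_A) ⇒ ∂Q_A/∂P_B = ε·Q_A/P_B = -0.906 × 1013/9 ≈ -101.98.

-101.98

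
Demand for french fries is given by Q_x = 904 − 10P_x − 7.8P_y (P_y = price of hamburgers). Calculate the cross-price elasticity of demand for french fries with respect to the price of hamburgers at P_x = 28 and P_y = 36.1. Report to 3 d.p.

At P_x = 28 and P_y = 36.1: Q_x = 342.42.
∂Q_x/∂P_y = -7.8.
ε = (∂Q_x/∂P_y)(P_y/Q_x) = -7.8 × (36.1/342.42) ≈ -0.822.
Since ε < 0, french fries and hamburgers are complements.

-0.822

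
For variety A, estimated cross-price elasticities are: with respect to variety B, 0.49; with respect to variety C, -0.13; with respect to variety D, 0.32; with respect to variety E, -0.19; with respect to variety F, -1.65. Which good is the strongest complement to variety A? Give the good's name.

variety F

Complements have ε < 0. The most negative value is -1.65 (variety F).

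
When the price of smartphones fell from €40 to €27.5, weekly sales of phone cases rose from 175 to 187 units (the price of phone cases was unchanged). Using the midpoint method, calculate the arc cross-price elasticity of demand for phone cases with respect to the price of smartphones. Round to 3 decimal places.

-0.179

ΔQ_A = 187 − 175 = 12; ΔP_B = 27.5 − 40 = -12.5.
Midpoints: Q̄_A = 181.0, P̄_B = 33.75.
ε = (ΔQ_A/Q̄_A)/(ΔP_B/P̄_B) = (12/181.0)/(-12.5/33.75) ≈ -0.179.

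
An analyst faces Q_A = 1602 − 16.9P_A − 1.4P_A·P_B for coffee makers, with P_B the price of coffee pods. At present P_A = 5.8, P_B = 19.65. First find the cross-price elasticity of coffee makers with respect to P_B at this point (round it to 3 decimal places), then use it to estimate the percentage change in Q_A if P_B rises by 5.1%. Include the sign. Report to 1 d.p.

-0.6%

At P_A = 5.8, P_B = 19.65: Q_A = 1344.422.
∂Q_A/∂P_B = -1.4P_A = -8.1200.
ε = (∂Q_A/∂P_B)(P_B/Q_A) = -8.1200 × 19.65/1344.422 ≈ -0.119.
%ΔQ_A ≈ ε × %ΔP_B = -0.119 × (5.1%) = -0.6%.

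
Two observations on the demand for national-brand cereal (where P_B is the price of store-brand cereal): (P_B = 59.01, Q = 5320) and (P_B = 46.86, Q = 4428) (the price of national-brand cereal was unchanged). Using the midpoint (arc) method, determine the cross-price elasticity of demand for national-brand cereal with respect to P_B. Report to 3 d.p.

0.797

ΔQ_A = 4428 − 5320 = -892; ΔP_B = 46.86 − 59.01 = -12.15.
Midpoints: Q̄_A = 4874.0, P̄_B = 52.94.
ε = (ΔQ_A/Q̄_A)/(ΔP_B/P̄_B) = (-892/4874.0)/(-12.15/52.94) ≈ 0.797.
ε > 0: national-brand cereal and store-brand cereal are substitutes.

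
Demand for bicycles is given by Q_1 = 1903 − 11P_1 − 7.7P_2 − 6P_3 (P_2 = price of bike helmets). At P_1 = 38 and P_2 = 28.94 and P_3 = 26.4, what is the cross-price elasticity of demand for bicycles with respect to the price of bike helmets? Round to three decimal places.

-0.202

At P_1 = 38 and P_2 = 28.94 and P_3 = 26.4: Q_1 = 1103.762.
∂Q_1/∂P_2 = -7.7.
ε = (∂Q_1/∂P_2)(P_2/Q_1) = -7.7 × (28.94/1103.762) ≈ -0.202.
Since ε < 0, bicycles and bike helmets are complements.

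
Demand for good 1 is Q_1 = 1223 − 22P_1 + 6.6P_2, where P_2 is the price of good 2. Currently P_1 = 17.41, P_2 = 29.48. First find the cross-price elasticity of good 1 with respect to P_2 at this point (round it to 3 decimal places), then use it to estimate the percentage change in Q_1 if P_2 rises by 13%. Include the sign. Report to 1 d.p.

At P_1 = 17.41, P_2 = 29.48: Q_1 = 1034.548.
∂Q_1/∂P_2 = 6.6.
ε = (∂Q_1/∂P_2)(P_2/Q_1) = 6.6000 × 29.48/1034.548 ≈ 0.188.
%ΔQ_1 ≈ ε × %ΔP_2 = 0.188 × (13%) = 2.4%.

2.4%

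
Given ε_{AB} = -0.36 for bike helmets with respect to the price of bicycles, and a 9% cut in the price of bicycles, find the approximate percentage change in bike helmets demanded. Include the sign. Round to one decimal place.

%ΔQ ≈ ε × %ΔP of bicycles = -0.36 × (-9%) = 3.2%.

3.2%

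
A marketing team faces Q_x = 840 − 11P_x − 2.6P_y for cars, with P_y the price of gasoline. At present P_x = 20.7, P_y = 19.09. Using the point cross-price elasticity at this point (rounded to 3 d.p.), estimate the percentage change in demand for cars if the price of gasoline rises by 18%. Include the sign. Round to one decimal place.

-1.6%

At P_x = 20.7, P_y = 19.09: Q_x = 562.666.
∂Q_x/∂P_y = -2.6.
ε = (∂Q_x/∂P_y)(P_y/Q_x) = -2.6000 × 19.09/562.666 ≈ -0.088.
%ΔQ_x ≈ ε × %ΔP_y = -0.088 × (18%) = -1.6%.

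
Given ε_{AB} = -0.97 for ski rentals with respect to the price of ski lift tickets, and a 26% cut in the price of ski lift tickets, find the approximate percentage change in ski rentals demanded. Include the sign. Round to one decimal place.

%ΔQ ≈ ε × %ΔP of ski lift tickets = -0.97 × (-26%) = 25.2%.
Demand for ski rentals rises by about 25.2%.

25.2%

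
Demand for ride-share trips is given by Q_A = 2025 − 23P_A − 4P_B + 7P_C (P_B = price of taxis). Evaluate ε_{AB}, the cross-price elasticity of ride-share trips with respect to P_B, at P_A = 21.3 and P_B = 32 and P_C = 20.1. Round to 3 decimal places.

At P_A = 21.3 and P_B = 32 and P_C = 20.1: Q_A = 1547.8.
∂Q_A/∂P_B = -4.
ε = (∂Q_A/∂P_B)(P_B/Q_A) = -4 × (32/1547.8) ≈ -0.083.

-0.083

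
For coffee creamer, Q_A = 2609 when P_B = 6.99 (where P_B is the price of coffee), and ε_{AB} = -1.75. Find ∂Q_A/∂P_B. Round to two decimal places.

ε = (∂Q_A/∂P_B)·(P_B/Q_A) ⇒ ∂Q_A/∂P_B = ε·Q_A/P_B = -1.75 × 2609/6.99 ≈ -653.18.

-653.18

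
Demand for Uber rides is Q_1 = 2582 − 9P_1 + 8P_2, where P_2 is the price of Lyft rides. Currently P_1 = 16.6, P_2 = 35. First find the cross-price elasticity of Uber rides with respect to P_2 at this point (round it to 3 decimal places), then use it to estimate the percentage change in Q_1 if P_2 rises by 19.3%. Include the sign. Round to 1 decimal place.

At P_1 = 16.6, P_2 = 35: Q_1 = 2712.6.
∂Q_1/∂P_2 = 8.
ε = (∂Q_1/∂P_2)(P_2/Q_1) = 8.0000 × 35/2712.6 ≈ 0.103.
%ΔQ_1 ≈ ε × %ΔP_2 = 0.103 × (19.3%) = 2.0%.

2.0%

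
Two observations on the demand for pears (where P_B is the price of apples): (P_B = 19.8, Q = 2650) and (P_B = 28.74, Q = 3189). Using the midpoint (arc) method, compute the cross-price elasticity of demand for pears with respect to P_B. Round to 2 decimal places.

0.50

ΔQ_A = 3189 − 2650 = 539; ΔP_B = 28.74 − 19.8 = 8.94.
Midpoints: Q̄_A = 2919.5, P̄_B = 24.27.
ε = (ΔQ_A/Q̄_A)/(ΔP_B/P̄_B) = (539/2919.5)/(8.94/24.27) ≈ 0.50.
ε > 0: pears and apples are substitutes.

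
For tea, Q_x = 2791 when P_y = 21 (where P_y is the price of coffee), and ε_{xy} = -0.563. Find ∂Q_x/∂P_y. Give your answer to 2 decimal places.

-74.83

ε = (∂Q_x/∂P_y)·(P_y/Q_x) ⇒ ∂Q_x/∂P_y = ε·Q_x/P_y = -0.563 × 2791/21 ≈ -74.83.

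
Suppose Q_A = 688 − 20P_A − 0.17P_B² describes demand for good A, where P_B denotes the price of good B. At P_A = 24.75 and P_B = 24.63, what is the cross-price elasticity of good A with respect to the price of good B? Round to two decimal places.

At P_A = 24.75 and P_B = 24.63: Q_A = 89.872.
∂Q_A/∂P_B = -0.34P_B = -0.34(24.63) = -8.3742.
ε = (∂Q_A/∂P_B)(P_B/Q_A) = -8.3742 × (24.63/89.872) ≈ -2.30.
ε < 0: complements.

-2.30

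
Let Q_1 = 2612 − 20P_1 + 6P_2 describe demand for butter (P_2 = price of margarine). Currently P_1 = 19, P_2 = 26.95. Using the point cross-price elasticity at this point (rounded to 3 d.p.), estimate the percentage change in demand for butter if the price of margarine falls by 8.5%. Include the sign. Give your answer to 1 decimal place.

At P_1 = 19, P_2 = 26.95: Q_1 = 2393.7.
∂Q_1/∂P_2 = 6.
ε = (∂Q_1/∂P_2)(P_2/Q_1) = 6.0000 × 26.95/2393.7 ≈ 0.068.
%ΔQ_1 ≈ ε × %ΔP_2 = 0.068 × (-8.5%) = -0.6%.

-0.6%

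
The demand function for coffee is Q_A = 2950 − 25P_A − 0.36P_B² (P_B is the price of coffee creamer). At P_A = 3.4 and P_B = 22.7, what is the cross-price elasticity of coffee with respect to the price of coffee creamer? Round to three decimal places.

-0.138

At P_A = 3.4 and P_B = 22.7: Q_A = 2679.496.
∂Q_A/∂P_B = -0.72P_B = -0.72(22.7) = -16.3440.
ε = (∂Q_A/∂P_B)(P_B/Q_A) = -16.3440 × (22.7/2679.496) ≈ -0.138.
ε < 0: complements.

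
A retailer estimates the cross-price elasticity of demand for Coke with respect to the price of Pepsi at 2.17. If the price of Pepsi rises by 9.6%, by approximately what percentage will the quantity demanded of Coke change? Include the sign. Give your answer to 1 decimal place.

20.8%

%ΔQ ≈ ε × %ΔP of Pepsi = 2.17 × (9.6%) = 20.8%.
Demand for Coke rises by about 20.8%.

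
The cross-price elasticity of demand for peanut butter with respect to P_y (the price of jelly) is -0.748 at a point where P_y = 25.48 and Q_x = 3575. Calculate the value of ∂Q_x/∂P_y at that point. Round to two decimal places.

-104.95

ε = (∂Q_x/∂P_y)·(P_y/Q_x) ⇒ ∂Q_x/∂P_y = ε·Q_x/P_y = -0.748 × 3575/25.48 ≈ -104.95.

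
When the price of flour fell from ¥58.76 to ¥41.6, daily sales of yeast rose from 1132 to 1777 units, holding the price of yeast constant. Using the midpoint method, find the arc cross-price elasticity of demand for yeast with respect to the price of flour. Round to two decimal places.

ΔQ_A = 1777 − 1132 = 645; ΔP_B = 41.6 − 58.76 = -17.16.
Midpoints: Q̄_A = 1454.5, P̄_B = 50.18.
ε = (ΔQ_A/Q̄_A)/(ΔP_B/P̄_B) = (645/1454.5)/(-17.16/50.18) ≈ -1.30.

-1.30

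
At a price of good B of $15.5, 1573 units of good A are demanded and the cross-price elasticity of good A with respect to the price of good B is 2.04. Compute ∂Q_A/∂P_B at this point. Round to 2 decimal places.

ε = (∂Q_A/∂P_B)·(P_B/Q_A) ⇒ ∂Q_A/∂P_B = ε·Q_A/P_B = 2.04 × 1573/15.5 ≈ 207.03.

207.03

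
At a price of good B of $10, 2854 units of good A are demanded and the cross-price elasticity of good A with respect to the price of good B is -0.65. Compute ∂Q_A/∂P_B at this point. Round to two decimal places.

ε = (∂Q_A/∂P_B)·(P_B/Q_A) ⇒ ∂Q_A/∂P_B = ε·Q_A/P_B = -0.65 × 2854/10 ≈ -185.51.

-185.51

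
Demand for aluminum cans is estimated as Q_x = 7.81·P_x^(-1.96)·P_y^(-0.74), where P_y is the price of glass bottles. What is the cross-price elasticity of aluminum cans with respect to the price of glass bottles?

In a log-linear (constant-elasticity) demand function, the coefficient on the exponent of P_y is the cross-price elasticity.
ε = -0.74. Negative, so aluminum cans and glass bottles are complements.

-0.74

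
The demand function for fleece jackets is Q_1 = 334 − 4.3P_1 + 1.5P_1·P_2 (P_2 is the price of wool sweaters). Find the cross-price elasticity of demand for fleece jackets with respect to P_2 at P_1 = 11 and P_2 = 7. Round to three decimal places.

At P_1 = 11 and P_2 = 7: Q_1 = 402.2.
∂Q_1/∂P_2 = 1.5P_1 = 1.5(11) = 16.5000.
ε = (∂Q_1/∂P_2)(P_2/Q_1) = 16.5000 × (7/402.2) ≈ 0.287.
ε > 0: substitutes.

0.287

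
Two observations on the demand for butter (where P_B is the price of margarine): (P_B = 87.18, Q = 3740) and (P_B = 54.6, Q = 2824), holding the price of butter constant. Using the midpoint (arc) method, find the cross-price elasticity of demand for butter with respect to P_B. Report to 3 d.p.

ΔQ_A = 2824 − 3740 = -916; ΔP_B = 54.6 − 87.18 = -32.58.
Midpoints: Q̄_A = 3282.0, P̄_B = 70.89.
ε = (ΔQ_A/Q̄_A)/(ΔP_B/P̄_B) = (-916/3282.0)/(-32.58/70.89) ≈ 0.607.
ε > 0: butter and margarine are substitutes.

0.607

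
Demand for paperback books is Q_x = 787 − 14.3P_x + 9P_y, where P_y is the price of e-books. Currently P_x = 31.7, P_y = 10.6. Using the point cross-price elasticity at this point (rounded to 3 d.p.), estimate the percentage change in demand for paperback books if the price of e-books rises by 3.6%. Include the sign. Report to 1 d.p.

At P_x = 31.7, P_y = 10.6: Q_x = 429.09.
∂Q_x/∂P_y = 9.
ε = (∂Q_x/∂P_y)(P_y/Q_x) = 9.0000 × 10.6/429.09 ≈ 0.222.
%ΔQ_x ≈ ε × %ΔP_y = 0.222 × (3.6%) = 0.8%.

0.8%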